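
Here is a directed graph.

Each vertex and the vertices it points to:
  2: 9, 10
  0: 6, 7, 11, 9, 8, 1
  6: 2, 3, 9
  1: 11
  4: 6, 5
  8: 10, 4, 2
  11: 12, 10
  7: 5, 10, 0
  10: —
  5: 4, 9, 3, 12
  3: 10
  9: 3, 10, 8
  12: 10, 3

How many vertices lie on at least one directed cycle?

8

A vertex is on a directed cycle iff it belongs to a strongly connected component of size ≥ 2 (or has a self-loop).
The vertices on cycles are {0, 2, 4, 5, 6, 7, 8, 9} — 8 in total.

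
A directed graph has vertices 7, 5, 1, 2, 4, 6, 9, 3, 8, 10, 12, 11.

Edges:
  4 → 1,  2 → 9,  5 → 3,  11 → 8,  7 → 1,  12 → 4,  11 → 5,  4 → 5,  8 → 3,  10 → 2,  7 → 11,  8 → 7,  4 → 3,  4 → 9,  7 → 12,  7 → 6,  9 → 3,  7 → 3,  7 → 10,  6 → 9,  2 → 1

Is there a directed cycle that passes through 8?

Yes

8 is on a cycle iff 8 can reach itself via ≥1 edge.
8 → 7 → 11 → 8 — yes.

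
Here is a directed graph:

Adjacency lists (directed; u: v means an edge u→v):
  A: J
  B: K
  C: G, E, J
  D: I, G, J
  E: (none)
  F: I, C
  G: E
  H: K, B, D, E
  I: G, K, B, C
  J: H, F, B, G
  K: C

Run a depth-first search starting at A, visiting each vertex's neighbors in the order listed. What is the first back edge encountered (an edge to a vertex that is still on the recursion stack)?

C->J

DFS from A (visiting each vertex's neighbors in the order listed); mark gray on enter, black on exit:
A gray
  J gray
    H gray
      K gray
        C gray
          G gray
            E gray
            E black
          G black
          C→E: E black — skip
          C→J: J is gray → back edge
First back edge: C → J.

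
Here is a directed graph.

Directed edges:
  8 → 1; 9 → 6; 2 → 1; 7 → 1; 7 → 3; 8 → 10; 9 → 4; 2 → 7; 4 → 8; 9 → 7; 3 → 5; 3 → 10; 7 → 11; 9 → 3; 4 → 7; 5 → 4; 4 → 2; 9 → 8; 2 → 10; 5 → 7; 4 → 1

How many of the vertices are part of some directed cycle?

A vertex is on a directed cycle iff it belongs to a strongly connected component of size ≥ 2 (or has a self-loop).
The vertices on cycles are {2, 3, 4, 5, 7} — 5 in total.

5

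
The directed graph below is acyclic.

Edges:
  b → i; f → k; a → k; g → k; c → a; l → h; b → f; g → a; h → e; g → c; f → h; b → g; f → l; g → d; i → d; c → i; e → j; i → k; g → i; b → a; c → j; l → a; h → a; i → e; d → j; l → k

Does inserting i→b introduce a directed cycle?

Yes

Adding i→b creates a cycle iff b can already reach i.
Path from b: b → i.
So b → … → i → b is a cycle.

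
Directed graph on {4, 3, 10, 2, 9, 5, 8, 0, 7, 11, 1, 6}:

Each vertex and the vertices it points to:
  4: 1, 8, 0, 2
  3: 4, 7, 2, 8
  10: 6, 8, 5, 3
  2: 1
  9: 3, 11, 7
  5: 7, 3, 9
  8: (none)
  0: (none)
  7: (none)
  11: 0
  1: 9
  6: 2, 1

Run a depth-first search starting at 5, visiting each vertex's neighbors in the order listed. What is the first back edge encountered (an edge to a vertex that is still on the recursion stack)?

9→3

DFS from 5 (visiting each vertex's neighbors in the order listed); mark gray on enter, black on exit:
5 gray
  7 gray
  7 black
  3 gray
    4 gray
      1 gray
        9 gray
          9→3: 3 is gray → back edge
First back edge: 9 → 3.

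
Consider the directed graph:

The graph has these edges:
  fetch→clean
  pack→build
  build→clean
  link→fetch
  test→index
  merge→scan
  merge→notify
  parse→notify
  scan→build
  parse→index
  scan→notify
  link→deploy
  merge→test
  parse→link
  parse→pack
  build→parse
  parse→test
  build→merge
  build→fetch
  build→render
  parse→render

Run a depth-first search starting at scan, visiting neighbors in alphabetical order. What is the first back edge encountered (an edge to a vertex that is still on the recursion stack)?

merge->scan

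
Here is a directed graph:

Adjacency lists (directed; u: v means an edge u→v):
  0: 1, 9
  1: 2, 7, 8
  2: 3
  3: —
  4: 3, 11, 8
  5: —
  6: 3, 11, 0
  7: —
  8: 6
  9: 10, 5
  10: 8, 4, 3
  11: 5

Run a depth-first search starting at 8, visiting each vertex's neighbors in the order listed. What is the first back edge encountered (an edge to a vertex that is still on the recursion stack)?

1→8

DFS from 8 (visiting each vertex's neighbors in the order listed); mark gray on enter, black on exit:
8 gray
  6 gray
    3 gray
    3 black
    11 gray
      5 gray
      5 black
    11 black
    0 gray
      1 gray
        2 gray
          2→3: 3 black — skip
        2 black
        7 gray
        7 black
        1→8: 8 is gray → back edge
First back edge: 1 → 8.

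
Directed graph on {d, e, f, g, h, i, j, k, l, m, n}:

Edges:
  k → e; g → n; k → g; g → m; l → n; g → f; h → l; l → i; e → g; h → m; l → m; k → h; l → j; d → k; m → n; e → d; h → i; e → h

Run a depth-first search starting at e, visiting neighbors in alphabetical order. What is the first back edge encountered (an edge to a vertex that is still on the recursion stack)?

k->e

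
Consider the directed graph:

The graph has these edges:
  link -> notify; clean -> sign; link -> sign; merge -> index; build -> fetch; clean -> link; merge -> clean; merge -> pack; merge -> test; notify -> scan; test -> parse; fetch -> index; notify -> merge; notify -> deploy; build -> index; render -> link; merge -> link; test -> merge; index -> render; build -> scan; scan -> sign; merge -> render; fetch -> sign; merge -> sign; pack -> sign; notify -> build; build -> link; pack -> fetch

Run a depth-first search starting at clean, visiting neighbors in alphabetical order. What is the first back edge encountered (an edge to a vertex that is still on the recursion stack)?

DFS from clean (visiting neighbors in alphabetical order); mark gray on enter, black on exit:
clean gray
  link gray
    notify gray
      build gray
        fetch gray
          index gray
            render gray
              render→link: link is gray → back edge
First back edge: render → link.

render->link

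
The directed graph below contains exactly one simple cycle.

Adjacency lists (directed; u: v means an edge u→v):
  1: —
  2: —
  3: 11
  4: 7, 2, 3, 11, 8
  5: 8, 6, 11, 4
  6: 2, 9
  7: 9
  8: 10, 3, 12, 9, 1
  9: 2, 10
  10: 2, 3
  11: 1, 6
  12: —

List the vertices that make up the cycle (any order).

3, 6, 9, 10, 11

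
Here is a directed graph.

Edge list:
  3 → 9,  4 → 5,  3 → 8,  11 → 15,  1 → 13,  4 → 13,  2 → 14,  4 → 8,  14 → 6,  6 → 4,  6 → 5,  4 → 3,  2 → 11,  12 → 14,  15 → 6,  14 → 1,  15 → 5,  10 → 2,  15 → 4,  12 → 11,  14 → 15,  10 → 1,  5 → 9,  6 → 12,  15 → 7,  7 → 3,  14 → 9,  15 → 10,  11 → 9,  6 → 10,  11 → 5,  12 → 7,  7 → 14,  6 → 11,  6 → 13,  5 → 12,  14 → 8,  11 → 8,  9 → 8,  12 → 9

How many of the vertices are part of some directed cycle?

10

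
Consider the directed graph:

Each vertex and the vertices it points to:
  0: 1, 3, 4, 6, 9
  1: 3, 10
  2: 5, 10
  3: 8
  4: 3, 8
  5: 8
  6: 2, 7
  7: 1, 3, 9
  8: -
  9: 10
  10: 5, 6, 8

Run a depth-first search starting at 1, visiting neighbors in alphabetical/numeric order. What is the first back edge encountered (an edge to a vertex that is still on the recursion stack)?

2→10

DFS from 1 (visiting neighbors in alphabetical/numeric order); mark gray on enter, black on exit:
1 gray
  3 gray
    8 gray
    8 black
  3 black
  10 gray
    5 gray
      5→8: 8 black — skip
    5 black
    6 gray
      2 gray
        2→5: 5 black — skip
        2→10: 10 is gray → back edge
First back edge: 2 → 10.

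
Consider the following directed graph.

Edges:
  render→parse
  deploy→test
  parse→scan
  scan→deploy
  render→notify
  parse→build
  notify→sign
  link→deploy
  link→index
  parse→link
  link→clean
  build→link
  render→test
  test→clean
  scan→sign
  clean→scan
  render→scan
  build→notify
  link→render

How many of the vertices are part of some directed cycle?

A vertex is on a directed cycle iff it belongs to a strongly connected component of size ≥ 2 (or has a self-loop).
The vertices on cycles are {link, scan, test, build, clean, parse, deploy, render} — 8 in total.

8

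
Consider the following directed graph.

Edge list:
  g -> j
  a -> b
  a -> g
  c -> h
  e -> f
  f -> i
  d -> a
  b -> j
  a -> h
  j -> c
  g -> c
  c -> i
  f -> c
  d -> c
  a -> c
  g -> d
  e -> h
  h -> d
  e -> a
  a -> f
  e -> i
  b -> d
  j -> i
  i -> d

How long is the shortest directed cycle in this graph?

For each vertex v, BFS finds the shortest path from v back to v.
The shortest such closed walk is a → b → d → a, length 3.

3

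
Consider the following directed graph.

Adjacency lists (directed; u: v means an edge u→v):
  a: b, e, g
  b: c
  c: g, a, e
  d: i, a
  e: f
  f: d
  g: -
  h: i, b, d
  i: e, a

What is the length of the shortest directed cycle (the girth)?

3

For each vertex v, BFS finds the shortest path from v back to v.
The shortest such closed walk is b → c → a → b, length 3.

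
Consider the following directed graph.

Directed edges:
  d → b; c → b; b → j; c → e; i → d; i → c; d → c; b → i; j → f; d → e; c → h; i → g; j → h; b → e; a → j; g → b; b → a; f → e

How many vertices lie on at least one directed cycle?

5

A vertex is on a directed cycle iff it belongs to a strongly connected component of size ≥ 2 (or has a self-loop).
The vertices on cycles are {b, c, d, g, i} — 5 in total.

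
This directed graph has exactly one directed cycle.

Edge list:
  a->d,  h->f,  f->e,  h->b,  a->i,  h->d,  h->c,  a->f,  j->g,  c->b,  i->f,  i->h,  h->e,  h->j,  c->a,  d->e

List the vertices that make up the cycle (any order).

DFS with gray/black marking from h:
h gray
  c gray
    b gray
    b black
    a gray
      f gray
        e gray
        e black
      f black
      d gray
        d→e: e black — skip
      d black
      i gray
        i→f: f black — skip
        i→h: h is gray → back edge
Back edge closes the cycle h → c → a → i → h; its vertices are {a, c, h, i}.

a, c, h, i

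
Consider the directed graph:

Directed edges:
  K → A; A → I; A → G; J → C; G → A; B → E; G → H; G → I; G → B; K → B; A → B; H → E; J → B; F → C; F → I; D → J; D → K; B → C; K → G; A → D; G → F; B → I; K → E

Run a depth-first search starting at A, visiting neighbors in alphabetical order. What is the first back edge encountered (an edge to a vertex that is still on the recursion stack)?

K->A

DFS from A (visiting neighbors in alphabetical order); mark gray on enter, black on exit:
A gray
  B gray
    C gray
    C black
    E gray
    E black
    I gray
    I black
  B black
  D gray
    J gray
      J→B: B black — skip
      J→C: C black — skip
    J black
    K gray
      K→A: A is gray → back edge
First back edge: K → A.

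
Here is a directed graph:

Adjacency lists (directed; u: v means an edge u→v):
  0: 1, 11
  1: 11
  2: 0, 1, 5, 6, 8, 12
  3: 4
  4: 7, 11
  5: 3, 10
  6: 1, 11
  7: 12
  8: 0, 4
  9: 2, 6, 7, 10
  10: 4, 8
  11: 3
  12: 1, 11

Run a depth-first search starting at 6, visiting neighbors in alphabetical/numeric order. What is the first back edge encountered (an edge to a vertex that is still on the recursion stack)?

12->1

DFS from 6 (visiting neighbors in alphabetical/numeric order); mark gray on enter, black on exit:
6 gray
  1 gray
    11 gray
      3 gray
        4 gray
          7 gray
            12 gray
              12→1: 1 is gray → back edge
First back edge: 12 → 1.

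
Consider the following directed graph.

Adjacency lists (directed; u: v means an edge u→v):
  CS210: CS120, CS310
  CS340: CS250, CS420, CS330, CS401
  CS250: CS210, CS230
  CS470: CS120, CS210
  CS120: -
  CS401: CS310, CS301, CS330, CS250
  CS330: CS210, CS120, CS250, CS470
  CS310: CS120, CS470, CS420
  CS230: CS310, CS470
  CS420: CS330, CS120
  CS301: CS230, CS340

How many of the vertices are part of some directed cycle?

10

A vertex is on a directed cycle iff it belongs to a strongly connected component of size ≥ 2 (or has a self-loop).
The vertices on cycles are {CS210, CS230, CS250, CS301, CS310, CS330, CS340, CS401, CS420, CS470} — 10 in total.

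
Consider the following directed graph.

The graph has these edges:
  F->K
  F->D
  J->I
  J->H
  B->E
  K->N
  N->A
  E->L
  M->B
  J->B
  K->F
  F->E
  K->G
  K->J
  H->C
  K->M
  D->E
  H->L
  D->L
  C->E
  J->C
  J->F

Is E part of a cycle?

E lies on a cycle iff there is a path from E back to itself.
Exploring from E, it never reaches itself; equivalently, its strongly connected component is a singleton.

No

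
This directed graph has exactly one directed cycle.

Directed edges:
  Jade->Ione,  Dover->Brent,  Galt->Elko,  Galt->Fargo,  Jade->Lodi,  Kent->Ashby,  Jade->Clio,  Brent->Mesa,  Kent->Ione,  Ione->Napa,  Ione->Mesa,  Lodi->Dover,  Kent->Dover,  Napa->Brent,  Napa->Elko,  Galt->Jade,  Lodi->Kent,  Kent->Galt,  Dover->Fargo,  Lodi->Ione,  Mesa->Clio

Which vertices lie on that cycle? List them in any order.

DFS with gray/black marking from Kent:
Kent gray
  Galt gray
    Elko gray
    Elko black
    Jade gray
      Lodi gray
        Lodi→Kent: Kent is gray → back edge
Back edge closes the cycle Kent → Galt → Jade → Lodi → Kent; its vertices are {Galt, Jade, Kent, Lodi}.

Galt, Jade, Kent, Lodi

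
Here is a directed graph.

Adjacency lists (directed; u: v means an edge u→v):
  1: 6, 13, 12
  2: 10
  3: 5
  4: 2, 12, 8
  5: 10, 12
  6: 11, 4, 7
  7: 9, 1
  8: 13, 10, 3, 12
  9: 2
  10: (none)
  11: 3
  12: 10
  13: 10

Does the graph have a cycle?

DFS with white/gray/black marking, starting from 8:
8 gray
  13 gray
    10 gray
    10 black
  13 black
  8→10: 10 black — skip
  3 gray
    5 gray
      5→10: 10 black — skip
      12 gray
        12→10: 10 black — skip
      12 black
    5 black
  3 black
  8→12: 12 black — skip
8 black
1 gray
  6 gray
    11 gray
      11→3: 3 black — skip
    11 black
    4 gray
      2 gray
        2→10: 10 black — skip
      2 black
      4→12: 12 black — skip
      4→8: 8 black — skip
    4 black
    7 gray
      9 gray
        9→2: 2 black — skip
      9 black
      7→1: 1 is gray → back edge
Back edge found, so a cycle exists: 1 → 6 → 7 → 1.

Yes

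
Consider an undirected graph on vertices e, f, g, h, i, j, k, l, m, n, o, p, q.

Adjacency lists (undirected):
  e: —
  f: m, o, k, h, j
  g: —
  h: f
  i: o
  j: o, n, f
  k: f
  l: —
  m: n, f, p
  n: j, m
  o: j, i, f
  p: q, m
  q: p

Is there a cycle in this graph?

DFS, tracking each vertex's parent; an edge to a visited non-parent vertex closes a cycle.
Start from e:
visit e (parent –)
visit f (parent –)
  visit m (parent f)
    visit n (parent m)
      visit j (parent n)
        visit o (parent j)
          o–j: parent, skip
          visit i (parent o)
            i–o: parent, skip
          o–f: f visited and ≠ parent → cycle
Cycle: f – m – n – j – o – f.

Yes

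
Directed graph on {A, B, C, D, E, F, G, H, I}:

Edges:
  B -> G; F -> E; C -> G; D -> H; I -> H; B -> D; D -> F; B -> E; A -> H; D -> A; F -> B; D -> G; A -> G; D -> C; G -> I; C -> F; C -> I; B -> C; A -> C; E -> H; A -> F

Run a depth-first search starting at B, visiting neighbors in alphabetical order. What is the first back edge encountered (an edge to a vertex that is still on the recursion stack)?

DFS from B (visiting neighbors in alphabetical order); mark gray on enter, black on exit:
B gray
  C gray
    F gray
      F→B: B is gray → back edge
First back edge: F → B.

F→B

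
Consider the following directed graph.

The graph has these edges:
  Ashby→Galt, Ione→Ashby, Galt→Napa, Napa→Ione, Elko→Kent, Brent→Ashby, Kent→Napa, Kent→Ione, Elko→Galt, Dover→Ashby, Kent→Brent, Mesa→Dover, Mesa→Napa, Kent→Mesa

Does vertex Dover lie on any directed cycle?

No

Dover lies on a cycle iff there is a path from Dover back to itself.
Exploring from Dover, it never reaches itself; equivalently, its strongly connected component is a singleton.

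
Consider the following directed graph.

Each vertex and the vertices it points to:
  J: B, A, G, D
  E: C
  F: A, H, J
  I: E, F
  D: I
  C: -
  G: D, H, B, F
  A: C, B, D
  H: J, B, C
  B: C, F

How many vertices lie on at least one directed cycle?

8

A vertex is on a directed cycle iff it belongs to a strongly connected component of size ≥ 2 (or has a self-loop).
The vertices on cycles are {A, B, D, F, G, H, I, J} — 8 in total.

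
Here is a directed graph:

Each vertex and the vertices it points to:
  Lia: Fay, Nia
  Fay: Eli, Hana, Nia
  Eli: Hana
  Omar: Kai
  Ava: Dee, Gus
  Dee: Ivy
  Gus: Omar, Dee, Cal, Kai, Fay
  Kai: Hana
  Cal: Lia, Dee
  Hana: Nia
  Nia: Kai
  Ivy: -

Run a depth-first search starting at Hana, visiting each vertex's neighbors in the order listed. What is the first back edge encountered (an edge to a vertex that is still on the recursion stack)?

DFS from Hana (visiting each vertex's neighbors in the order listed); mark gray on enter, black on exit:
Hana gray
  Nia gray
    Kai gray
      Kai→Hana: Hana is gray → back edge
First back edge: Kai → Hana.

Kai→Hana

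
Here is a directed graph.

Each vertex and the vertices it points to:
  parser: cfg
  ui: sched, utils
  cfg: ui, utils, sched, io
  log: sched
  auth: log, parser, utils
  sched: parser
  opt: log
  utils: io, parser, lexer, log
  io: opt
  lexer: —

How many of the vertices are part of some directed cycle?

A vertex is on a directed cycle iff it belongs to a strongly connected component of size ≥ 2 (or has a self-loop).
The vertices on cycles are {io, ui, cfg, log, opt, sched, utils, parser} — 8 in total.

8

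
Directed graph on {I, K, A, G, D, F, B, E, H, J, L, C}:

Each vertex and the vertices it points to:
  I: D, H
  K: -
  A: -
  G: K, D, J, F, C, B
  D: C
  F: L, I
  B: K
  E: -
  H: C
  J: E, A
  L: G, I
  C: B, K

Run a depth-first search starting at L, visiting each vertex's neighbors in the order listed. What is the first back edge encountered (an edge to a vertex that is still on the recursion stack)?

DFS from L (visiting each vertex's neighbors in the order listed); mark gray on enter, black on exit:
L gray
  G gray
    K gray
    K black
    D gray
      C gray
        B gray
          B→K: K black — skip
        B black
        C→K: K black — skip
      C black
    D black
    J gray
      E gray
      E black
      A gray
      A black
    J black
    F gray
      F→L: L is gray → back edge
First back edge: F → L.

F->L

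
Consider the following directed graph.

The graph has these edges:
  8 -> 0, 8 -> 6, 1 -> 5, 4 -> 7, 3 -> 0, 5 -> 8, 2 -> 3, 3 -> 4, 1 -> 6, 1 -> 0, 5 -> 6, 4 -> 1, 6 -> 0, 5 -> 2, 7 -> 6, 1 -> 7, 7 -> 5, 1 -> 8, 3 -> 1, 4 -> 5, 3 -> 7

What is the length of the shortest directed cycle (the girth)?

4

For each vertex v, BFS finds the shortest path from v back to v.
The shortest such closed walk is 3 → 4 → 5 → 2 → 3, length 4.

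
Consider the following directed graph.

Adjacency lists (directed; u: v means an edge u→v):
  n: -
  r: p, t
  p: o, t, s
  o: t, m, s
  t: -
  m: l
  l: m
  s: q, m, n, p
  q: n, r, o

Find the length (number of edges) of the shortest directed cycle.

For each vertex v, BFS finds the shortest path from v back to v.
The shortest such closed walk is s → p → s, length 2.

2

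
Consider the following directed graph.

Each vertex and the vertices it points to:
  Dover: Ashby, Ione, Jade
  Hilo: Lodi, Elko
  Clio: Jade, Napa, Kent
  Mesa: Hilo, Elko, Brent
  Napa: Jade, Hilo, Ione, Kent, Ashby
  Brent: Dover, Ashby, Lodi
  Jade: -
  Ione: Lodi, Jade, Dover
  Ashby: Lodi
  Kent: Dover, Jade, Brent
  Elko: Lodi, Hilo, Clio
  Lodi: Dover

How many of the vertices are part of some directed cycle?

A vertex is on a directed cycle iff it belongs to a strongly connected component of size ≥ 2 (or has a self-loop).
The vertices on cycles are {Clio, Elko, Hilo, Ione, Lodi, Napa, Ashby, Dover} — 8 in total.

8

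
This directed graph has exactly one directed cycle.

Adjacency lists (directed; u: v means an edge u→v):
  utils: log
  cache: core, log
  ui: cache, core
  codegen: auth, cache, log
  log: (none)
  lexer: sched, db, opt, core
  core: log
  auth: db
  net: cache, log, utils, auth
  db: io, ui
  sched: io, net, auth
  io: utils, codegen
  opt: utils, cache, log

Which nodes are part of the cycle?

db, io, auth, codegen

DFS with gray/black marking from db:
db gray
  io gray
    utils gray
      log gray
      log black
    utils black
    codegen gray
      auth gray
        auth→db: db is gray → back edge
Back edge closes the cycle db → io → codegen → auth → db; its vertices are {db, io, auth, codegen}.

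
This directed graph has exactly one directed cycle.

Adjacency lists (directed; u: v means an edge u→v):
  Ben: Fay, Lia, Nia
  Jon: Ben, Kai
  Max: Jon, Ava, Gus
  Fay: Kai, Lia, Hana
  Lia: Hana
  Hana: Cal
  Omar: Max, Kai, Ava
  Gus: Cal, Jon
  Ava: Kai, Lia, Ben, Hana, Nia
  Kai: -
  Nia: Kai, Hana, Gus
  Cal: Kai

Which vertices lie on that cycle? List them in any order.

Ben, Gus, Jon, Nia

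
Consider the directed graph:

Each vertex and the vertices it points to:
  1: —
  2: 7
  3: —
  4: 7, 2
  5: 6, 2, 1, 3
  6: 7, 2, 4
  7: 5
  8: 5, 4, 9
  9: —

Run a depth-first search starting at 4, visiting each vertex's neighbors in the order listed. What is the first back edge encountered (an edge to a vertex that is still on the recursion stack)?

6->7

DFS from 4 (visiting each vertex's neighbors in the order listed); mark gray on enter, black on exit:
4 gray
  7 gray
    5 gray
      6 gray
        6→7: 7 is gray → back edge
First back edge: 6 → 7.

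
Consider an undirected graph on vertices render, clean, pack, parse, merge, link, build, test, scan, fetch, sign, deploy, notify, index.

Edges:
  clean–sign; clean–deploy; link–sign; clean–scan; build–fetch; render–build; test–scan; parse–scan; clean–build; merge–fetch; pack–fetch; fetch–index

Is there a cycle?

DFS, tracking each vertex's parent; an edge to a visited non-parent vertex closes a cycle.
Start from pack:
visit pack (parent –)
  visit fetch (parent pack)
    visit index (parent fetch)
      index–fetch: parent, skip
    fetch–pack: parent, skip
    visit merge (parent fetch)
      merge–fetch: parent, skip
    visit build (parent fetch)
      visit clean (parent build)
        visit deploy (parent clean)
          deploy–clean: parent, skip
        visit sign (parent clean)
          sign–clean: parent, skip
          visit link (parent sign)
            link–sign: parent, skip
        clean–build: parent, skip
        visit scan (parent clean)
          visit test (parent scan)
            test–scan: parent, skip
          scan–clean: parent, skip
          visit parse (parent scan)
            parse–scan: parent, skip
      visit render (parent build)
        render–build: parent, skip
      build–fetch: parent, skip
visit notify (parent –)
No non-parent visited neighbor found — the graph is a forest.

No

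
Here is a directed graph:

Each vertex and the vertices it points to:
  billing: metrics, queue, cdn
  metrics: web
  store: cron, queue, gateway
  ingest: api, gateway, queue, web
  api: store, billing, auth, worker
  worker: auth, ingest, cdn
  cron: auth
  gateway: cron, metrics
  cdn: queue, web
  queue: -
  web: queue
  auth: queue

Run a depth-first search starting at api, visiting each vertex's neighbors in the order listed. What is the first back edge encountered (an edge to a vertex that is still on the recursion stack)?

ingest->api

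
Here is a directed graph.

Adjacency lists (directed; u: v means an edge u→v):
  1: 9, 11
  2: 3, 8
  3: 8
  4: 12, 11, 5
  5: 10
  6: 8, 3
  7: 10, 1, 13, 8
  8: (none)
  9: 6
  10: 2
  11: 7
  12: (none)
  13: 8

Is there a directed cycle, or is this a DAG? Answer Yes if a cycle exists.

DFS with white/gray/black marking, starting from 9:
9 gray
  6 gray
    8 gray
    8 black
    3 gray
      3→8: 8 black — skip
    3 black
  6 black
9 black
1 gray
  1→9: 9 black — skip
  11 gray
    7 gray
      10 gray
        2 gray
          2→3: 3 black — skip
          2→8: 8 black — skip
        2 black
      10 black
      7→1: 1 is gray → back edge
Back edge found, so a cycle exists: 1 → 11 → 7 → 1.

Yes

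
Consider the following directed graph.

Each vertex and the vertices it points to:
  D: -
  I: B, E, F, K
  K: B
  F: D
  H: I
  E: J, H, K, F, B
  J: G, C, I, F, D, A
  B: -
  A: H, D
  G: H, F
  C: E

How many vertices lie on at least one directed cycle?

7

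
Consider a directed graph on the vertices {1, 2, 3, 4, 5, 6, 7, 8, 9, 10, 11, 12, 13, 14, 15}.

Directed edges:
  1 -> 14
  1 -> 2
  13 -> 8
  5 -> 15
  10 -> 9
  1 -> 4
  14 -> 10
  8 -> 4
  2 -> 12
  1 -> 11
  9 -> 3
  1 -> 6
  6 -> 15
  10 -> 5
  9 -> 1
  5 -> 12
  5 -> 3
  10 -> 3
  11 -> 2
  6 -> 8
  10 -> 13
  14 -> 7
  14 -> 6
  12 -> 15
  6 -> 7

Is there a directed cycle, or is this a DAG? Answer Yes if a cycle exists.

DFS with white/gray/black marking, starting from 4:
4 gray
4 black
1 gray
  1→4: 4 black — skip
  14 gray
    10 gray
      13 gray
        8 gray
          8→4: 4 black — skip
        8 black
      13 black
      5 gray
        12 gray
          15 gray
          15 black
        12 black
        3 gray
        3 black
        5→15: 15 black — skip
      5 black
      10→3: 3 black — skip
      9 gray
        9→1: 1 is gray → back edge
Back edge found, so a cycle exists: 1 → 14 → 10 → 9 → 1.

Yes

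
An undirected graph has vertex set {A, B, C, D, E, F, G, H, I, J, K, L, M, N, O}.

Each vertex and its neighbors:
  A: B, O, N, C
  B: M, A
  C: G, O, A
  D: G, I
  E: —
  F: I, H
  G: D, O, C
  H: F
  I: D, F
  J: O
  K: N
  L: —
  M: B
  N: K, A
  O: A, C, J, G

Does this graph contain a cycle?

Yes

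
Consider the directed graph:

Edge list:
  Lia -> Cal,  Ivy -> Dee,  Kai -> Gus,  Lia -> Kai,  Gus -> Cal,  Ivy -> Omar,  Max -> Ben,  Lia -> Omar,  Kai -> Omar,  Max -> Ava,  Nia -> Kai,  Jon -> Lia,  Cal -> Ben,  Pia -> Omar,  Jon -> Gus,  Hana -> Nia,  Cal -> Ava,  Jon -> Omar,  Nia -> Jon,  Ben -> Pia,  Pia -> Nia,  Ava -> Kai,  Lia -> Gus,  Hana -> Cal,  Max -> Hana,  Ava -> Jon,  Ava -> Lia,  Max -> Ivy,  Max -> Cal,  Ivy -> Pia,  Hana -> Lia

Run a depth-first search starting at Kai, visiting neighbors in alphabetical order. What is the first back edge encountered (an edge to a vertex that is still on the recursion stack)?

DFS from Kai (visiting neighbors in alphabetical order); mark gray on enter, black on exit:
Kai gray
  Gus gray
    Cal gray
      Ava gray
        Jon gray
          Jon→Gus: Gus is gray → back edge
First back edge: Jon → Gus.

Jon->Gus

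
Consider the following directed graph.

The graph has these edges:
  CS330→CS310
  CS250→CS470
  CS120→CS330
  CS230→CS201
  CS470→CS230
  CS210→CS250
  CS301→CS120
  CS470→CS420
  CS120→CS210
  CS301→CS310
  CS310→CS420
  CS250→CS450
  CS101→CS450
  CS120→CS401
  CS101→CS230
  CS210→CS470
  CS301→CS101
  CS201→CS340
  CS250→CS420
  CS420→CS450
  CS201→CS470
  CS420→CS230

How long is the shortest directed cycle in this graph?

3

For each vertex v, BFS finds the shortest path from v back to v.
The shortest such closed walk is CS230 → CS201 → CS470 → CS230, length 3.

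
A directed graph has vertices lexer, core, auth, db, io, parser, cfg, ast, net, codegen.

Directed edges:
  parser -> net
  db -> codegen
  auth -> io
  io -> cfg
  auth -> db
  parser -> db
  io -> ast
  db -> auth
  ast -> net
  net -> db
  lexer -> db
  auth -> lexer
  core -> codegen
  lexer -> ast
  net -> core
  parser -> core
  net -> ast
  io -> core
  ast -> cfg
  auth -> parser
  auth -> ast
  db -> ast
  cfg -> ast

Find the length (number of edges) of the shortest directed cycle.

2

For each vertex v, BFS finds the shortest path from v back to v.
The shortest such closed walk is auth → db → auth, length 2.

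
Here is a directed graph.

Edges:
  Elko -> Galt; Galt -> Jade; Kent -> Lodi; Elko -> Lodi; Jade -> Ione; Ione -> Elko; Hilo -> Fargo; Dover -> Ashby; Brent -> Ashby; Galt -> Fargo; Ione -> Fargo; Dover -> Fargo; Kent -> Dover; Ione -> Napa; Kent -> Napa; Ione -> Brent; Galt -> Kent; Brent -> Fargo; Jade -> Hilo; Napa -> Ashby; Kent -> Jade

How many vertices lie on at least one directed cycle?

A vertex is on a directed cycle iff it belongs to a strongly connected component of size ≥ 2 (or has a self-loop).
The vertices on cycles are {Elko, Galt, Ione, Jade, Kent} — 5 in total.

5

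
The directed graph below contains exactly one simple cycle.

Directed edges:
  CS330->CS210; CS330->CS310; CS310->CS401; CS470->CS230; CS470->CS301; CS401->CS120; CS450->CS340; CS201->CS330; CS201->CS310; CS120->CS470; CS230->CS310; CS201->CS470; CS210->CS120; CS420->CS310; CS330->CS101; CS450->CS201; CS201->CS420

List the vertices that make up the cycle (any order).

CS120, CS230, CS310, CS401, CS470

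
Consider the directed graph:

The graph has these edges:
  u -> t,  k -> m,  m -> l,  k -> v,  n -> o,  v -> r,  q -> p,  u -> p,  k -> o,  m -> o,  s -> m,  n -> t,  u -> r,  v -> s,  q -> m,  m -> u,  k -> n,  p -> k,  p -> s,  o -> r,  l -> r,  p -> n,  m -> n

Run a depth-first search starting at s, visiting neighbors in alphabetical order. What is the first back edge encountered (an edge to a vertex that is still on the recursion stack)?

k→m

DFS from s (visiting neighbors in alphabetical order); mark gray on enter, black on exit:
s gray
  m gray
    l gray
      r gray
      r black
    l black
    n gray
      o gray
        o→r: r black — skip
      o black
      t gray
      t black
    n black
    m→o: o black — skip
    u gray
      p gray
        k gray
          k→m: m is gray → back edge
First back edge: k → m.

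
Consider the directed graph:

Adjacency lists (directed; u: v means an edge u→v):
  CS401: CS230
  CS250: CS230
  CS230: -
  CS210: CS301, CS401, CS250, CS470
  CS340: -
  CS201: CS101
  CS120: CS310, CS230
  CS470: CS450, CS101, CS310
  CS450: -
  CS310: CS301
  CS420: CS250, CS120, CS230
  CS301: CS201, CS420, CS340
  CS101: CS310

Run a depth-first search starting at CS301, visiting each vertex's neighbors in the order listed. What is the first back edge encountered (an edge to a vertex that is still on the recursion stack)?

CS310->CS301

DFS from CS301 (visiting each vertex's neighbors in the order listed); mark gray on enter, black on exit:
CS301 gray
  CS201 gray
    CS101 gray
      CS310 gray
        CS310→CS301: CS301 is gray → back edge
First back edge: CS310 → CS301.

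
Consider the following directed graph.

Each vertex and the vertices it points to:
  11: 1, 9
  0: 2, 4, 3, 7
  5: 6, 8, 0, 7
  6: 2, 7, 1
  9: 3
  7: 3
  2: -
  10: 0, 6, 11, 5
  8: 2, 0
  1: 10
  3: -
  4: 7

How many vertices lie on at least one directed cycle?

5

A vertex is on a directed cycle iff it belongs to a strongly connected component of size ≥ 2 (or has a self-loop).
The vertices on cycles are {1, 5, 6, 10, 11} — 5 in total.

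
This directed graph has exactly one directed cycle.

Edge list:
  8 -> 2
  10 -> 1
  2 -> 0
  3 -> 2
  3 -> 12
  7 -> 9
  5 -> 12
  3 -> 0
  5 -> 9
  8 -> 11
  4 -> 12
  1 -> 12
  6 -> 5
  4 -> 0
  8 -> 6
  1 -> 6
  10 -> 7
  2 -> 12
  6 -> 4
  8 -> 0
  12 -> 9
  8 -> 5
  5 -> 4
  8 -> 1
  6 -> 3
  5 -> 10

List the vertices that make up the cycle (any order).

1, 5, 6, 10

DFS with gray/black marking from 5:
5 gray
  10 gray
    7 gray
      9 gray
      9 black
    7 black
    1 gray
      12 gray
        12→9: 9 black — skip
      12 black
      6 gray
        6→5: 5 is gray → back edge
Back edge closes the cycle 5 → 10 → 1 → 6 → 5; its vertices are {1, 5, 6, 10}.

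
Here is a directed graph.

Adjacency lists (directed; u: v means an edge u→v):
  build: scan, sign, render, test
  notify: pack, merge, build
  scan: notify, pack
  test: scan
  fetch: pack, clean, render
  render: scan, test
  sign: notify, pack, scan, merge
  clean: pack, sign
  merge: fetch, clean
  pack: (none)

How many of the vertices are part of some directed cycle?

9

A vertex is on a directed cycle iff it belongs to a strongly connected component of size ≥ 2 (or has a self-loop).
The vertices on cycles are {scan, sign, test, build, clean, fetch, merge, notify, render} — 9 in total.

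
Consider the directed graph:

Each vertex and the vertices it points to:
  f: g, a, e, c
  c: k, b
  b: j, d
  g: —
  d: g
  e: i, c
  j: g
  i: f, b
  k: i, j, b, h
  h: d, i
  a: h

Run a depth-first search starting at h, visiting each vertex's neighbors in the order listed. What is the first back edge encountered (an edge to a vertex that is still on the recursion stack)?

a→h

DFS from h (visiting each vertex's neighbors in the order listed); mark gray on enter, black on exit:
h gray
  d gray
    g gray
    g black
  d black
  i gray
    f gray
      f→g: g black — skip
      a gray
        a→h: h is gray → back edge
First back edge: a → h.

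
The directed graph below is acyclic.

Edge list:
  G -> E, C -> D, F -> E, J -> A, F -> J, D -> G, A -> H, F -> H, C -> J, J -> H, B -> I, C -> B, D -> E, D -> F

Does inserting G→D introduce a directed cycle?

Yes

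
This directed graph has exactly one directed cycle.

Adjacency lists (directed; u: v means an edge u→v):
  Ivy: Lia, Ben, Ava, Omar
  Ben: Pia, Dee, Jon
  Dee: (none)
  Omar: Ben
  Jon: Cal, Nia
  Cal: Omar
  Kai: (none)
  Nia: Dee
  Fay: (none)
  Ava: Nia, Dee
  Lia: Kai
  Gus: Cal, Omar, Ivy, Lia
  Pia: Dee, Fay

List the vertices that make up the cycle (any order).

DFS with gray/black marking from Ben:
Ben gray
  Pia gray
    Dee gray
    Dee black
    Fay gray
    Fay black
  Pia black
  Ben→Dee: Dee black — skip
  Jon gray
    Cal gray
      Omar gray
        Omar→Ben: Ben is gray → back edge
Back edge closes the cycle Ben → Jon → Cal → Omar → Ben; its vertices are {Ben, Cal, Jon, Omar}.

Ben, Cal, Jon, Omar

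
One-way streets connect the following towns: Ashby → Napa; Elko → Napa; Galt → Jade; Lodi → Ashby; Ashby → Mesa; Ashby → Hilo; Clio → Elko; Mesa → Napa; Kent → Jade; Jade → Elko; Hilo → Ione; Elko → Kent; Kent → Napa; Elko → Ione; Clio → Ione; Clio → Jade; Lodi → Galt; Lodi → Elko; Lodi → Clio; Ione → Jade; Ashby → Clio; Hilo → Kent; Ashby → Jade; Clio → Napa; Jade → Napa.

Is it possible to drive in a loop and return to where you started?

Yes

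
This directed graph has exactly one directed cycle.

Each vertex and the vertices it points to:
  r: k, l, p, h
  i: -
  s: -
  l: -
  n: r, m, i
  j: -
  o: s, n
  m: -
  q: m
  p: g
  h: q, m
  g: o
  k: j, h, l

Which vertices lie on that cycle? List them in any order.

DFS with gray/black marking from g:
g gray
  o gray
    s gray
    s black
    n gray
      r gray
        k gray
          j gray
          j black
          h gray
            q gray
              m gray
              m black
            q black
            h→m: m black — skip
          h black
          l gray
          l black
        k black
        r→l: l black — skip
        p gray
          p→g: g is gray → back edge
Back edge closes the cycle g → o → n → r → p → g; its vertices are {g, n, o, p, r}.

g, n, o, p, r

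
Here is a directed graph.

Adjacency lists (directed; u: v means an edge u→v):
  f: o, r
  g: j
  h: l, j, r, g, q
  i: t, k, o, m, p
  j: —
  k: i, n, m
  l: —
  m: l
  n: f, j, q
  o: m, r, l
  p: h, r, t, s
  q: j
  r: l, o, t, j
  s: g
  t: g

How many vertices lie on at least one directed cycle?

4

A vertex is on a directed cycle iff it belongs to a strongly connected component of size ≥ 2 (or has a self-loop).
The vertices on cycles are {i, k, o, r} — 4 in total.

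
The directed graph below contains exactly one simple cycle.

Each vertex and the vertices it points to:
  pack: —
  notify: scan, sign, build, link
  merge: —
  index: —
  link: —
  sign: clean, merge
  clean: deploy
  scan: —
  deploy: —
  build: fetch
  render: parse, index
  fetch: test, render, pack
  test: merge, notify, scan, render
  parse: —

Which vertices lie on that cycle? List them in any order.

DFS with gray/black marking from test:
test gray
  merge gray
  merge black
  notify gray
    scan gray
    scan black
    sign gray
      clean gray
        deploy gray
        deploy black
      clean black
      sign→merge: merge black — skip
    sign black
    build gray
      fetch gray
        fetch→test: test is gray → back edge
Back edge closes the cycle test → notify → build → fetch → test; its vertices are {test, build, fetch, notify}.

test, build, fetch, notify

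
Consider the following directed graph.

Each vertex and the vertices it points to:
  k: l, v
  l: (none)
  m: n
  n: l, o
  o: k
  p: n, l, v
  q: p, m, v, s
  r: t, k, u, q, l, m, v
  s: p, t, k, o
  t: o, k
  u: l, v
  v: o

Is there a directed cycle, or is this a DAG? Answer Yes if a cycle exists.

DFS with white/gray/black marking, starting from q:
q gray
  p gray
    n gray
      l gray
      l black
      o gray
        k gray
          k→l: l black — skip
          v gray
            v→o: o is gray → back edge
Back edge found, so a cycle exists: o → k → v → o.

Yes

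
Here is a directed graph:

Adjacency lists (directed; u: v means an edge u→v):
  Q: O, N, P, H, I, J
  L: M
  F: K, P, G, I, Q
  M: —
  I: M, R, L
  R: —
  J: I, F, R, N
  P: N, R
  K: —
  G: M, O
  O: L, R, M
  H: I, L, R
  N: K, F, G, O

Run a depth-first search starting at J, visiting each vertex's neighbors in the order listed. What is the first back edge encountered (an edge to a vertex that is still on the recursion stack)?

N→F

DFS from J (visiting each vertex's neighbors in the order listed); mark gray on enter, black on exit:
J gray
  I gray
    M gray
    M black
    R gray
    R black
    L gray
      L→M: M black — skip
    L black
  I black
  F gray
    K gray
    K black
    P gray
      N gray
        N→K: K black — skip
        N→F: F is gray → back edge
First back edge: N → F.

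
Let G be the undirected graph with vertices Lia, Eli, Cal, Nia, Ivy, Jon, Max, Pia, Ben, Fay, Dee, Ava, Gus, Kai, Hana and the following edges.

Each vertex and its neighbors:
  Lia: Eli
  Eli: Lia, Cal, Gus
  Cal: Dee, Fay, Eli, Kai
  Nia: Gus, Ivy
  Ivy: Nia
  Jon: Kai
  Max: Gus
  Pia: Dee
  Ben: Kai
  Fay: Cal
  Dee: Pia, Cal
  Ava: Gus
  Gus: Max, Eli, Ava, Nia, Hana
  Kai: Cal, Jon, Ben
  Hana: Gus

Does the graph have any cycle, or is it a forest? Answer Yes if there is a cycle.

DFS, tracking each vertex's parent; an edge to a visited non-parent vertex closes a cycle.
Start from Ben:
visit Ben (parent –)
  visit Kai (parent Ben)
    visit Cal (parent Kai)
      visit Dee (parent Cal)
        visit Pia (parent Dee)
          Pia–Dee: parent, skip
        Dee–Cal: parent, skip
      visit Fay (parent Cal)
        Fay–Cal: parent, skip
      visit Eli (parent Cal)
        visit Lia (parent Eli)
          Lia–Eli: parent, skip
        Eli–Cal: parent, skip
        visit Gus (parent Eli)
          visit Max (parent Gus)
            Max–Gus: parent, skip
          Gus–Eli: parent, skip
          visit Ava (parent Gus)
            Ava–Gus: parent, skip
          visit Nia (parent Gus)
            Nia–Gus: parent, skip
            visit Ivy (parent Nia)
              Ivy–Nia: parent, skip
          visit Hana (parent Gus)
            Hana–Gus: parent, skip
      Cal–Kai: parent, skip
    visit Jon (parent Kai)
      Jon–Kai: parent, skip
    Kai–Ben: parent, skip
No non-parent visited neighbor found — the graph is a forest.

No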